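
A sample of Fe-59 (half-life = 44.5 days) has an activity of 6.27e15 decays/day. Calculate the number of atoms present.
N = A/λ = 4.025e17 atoms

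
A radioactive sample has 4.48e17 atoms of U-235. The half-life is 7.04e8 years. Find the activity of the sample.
A = λN = 4.411e8 decays/year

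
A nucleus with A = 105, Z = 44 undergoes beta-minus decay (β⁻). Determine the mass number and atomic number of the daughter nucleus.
Daughter: A = 105, Z = 45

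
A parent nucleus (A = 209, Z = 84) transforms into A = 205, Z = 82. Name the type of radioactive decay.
ΔA = -4, ΔZ = -2 ⇒ alpha decay (α)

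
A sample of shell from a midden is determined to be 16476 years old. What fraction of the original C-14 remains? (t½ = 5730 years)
N/N₀ = (1/2)^(t/t½) = 0.1363 = 13.6%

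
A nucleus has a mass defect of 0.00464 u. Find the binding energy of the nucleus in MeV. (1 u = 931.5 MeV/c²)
B.E. = Δm × 931.5 = 4.322 MeV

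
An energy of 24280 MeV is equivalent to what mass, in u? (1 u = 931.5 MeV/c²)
m = E/c² = 26.07 u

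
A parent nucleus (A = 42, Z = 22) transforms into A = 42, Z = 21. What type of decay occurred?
ΔA = 0, ΔZ = -1 ⇒ beta-plus decay (β⁺) or electron capture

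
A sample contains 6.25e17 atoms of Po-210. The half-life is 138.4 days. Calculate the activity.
A = λN = 3.13e15 decays/day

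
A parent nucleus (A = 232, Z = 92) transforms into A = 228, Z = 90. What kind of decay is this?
ΔA = -4, ΔZ = -2 ⇒ alpha decay (α)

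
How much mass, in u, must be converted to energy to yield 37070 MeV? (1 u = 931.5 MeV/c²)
m = E/c² = 39.8 u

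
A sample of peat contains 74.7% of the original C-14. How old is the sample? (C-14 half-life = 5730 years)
Age = t½ × log₂(1/ratio) = 2411 years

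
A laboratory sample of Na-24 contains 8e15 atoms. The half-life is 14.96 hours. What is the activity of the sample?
A = λN = 3.707e14 decays/hour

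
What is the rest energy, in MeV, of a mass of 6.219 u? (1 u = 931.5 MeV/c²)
E = mc² = 5793 MeV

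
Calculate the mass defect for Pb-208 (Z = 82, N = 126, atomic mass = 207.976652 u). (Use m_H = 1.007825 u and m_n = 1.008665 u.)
Δm = Z·m_H + N·m_n − M = 1.757 u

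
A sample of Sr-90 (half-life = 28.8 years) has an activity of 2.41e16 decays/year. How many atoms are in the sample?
N = A/λ = 1.001e18 atoms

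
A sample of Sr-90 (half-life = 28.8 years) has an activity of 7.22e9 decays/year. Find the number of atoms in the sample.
N = A/λ = 3e11 atoms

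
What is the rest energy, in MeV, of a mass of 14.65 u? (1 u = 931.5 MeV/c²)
E = mc² = 13650 MeV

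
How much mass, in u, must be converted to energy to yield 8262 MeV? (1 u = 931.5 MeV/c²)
m = E/c² = 8.87 u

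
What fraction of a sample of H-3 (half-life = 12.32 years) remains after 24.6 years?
N/N₀ = (1/2)^(t/t½) = 0.2506 = 25.1%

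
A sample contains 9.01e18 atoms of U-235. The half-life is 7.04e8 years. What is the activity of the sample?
A = λN = 8.871e9 decays/year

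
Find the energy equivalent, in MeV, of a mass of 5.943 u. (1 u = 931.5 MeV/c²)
E = mc² = 5536 MeV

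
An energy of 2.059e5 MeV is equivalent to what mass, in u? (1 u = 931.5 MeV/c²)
m = E/c² = 221 u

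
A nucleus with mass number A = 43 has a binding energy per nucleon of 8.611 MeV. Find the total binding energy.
B.E. = 8.611 × 43 = 370.3 MeV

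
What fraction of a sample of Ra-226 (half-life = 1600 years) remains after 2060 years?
N/N₀ = (1/2)^(t/t½) = 0.4097 = 41%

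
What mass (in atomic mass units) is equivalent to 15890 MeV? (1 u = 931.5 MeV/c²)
m = E/c² = 17.06 u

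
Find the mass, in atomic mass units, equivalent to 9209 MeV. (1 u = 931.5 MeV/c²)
m = E/c² = 9.886 u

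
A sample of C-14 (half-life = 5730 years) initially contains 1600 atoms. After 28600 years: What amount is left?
N = N₀(1/2)^(t/t½) = 50.3 atoms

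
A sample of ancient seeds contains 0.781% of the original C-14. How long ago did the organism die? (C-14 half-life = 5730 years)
Age = t½ × log₂(1/ratio) = 40110 years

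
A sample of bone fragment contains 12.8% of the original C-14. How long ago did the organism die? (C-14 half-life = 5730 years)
Age = t½ × log₂(1/ratio) = 16990 years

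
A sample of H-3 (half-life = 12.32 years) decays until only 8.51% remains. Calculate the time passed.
t = t½ × log₂(N₀/N) = 43.79 years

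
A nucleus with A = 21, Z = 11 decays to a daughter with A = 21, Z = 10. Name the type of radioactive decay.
ΔA = 0, ΔZ = -1 ⇒ beta-plus decay (β⁺) or electron capture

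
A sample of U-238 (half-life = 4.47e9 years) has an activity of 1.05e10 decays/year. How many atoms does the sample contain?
N = A/λ = 6.771e19 atoms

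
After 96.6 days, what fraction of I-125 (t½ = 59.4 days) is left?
N/N₀ = (1/2)^(t/t½) = 0.3239 = 32.4%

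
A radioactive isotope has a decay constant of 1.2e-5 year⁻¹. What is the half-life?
t½ = ln(2)/λ = 57760 years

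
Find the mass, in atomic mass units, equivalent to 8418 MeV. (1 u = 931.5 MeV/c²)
m = E/c² = 9.037 u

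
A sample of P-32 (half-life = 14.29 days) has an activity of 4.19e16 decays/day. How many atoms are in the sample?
N = A/λ = 8.638e17 atoms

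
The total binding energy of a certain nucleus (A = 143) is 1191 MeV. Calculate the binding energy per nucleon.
B.E./A = 1191/143 = 8.329 MeV/nucleon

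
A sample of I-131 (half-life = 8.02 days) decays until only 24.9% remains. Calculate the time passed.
t = t½ × log₂(N₀/N) = 16.09 days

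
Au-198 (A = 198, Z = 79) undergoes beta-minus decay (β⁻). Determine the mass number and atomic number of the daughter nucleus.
Daughter: A = 198, Z = 80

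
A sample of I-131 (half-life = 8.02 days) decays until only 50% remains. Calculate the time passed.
t = t½ × log₂(N₀/N) = 8.02 days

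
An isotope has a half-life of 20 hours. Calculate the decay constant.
λ = ln(2)/t½ = 0.03466 hour⁻¹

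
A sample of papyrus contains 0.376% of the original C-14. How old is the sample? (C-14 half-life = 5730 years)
Age = t½ × log₂(1/ratio) = 46160 years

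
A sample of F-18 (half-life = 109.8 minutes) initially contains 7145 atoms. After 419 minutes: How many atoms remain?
N = N₀(1/2)^(t/t½) = 507.3 atoms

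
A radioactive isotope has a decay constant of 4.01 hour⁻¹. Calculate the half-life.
t½ = ln(2)/λ = 0.1729 hours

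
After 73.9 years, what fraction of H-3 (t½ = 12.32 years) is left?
N/N₀ = (1/2)^(t/t½) = 0.01564 = 1.56%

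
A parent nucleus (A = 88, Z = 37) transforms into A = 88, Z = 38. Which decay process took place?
ΔA = 0, ΔZ = +1 ⇒ beta-minus decay (β⁻)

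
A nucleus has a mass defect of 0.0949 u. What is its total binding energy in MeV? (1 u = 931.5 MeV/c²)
B.E. = Δm × 931.5 = 88.4 MeV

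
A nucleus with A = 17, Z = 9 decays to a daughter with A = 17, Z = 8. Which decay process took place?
ΔA = 0, ΔZ = -1 ⇒ beta-plus decay (β⁺) or electron capture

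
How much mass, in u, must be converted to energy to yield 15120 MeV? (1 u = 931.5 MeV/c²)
m = E/c² = 16.23 u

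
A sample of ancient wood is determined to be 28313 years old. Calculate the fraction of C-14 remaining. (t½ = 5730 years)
N/N₀ = (1/2)^(t/t½) = 0.03255 = 3.26%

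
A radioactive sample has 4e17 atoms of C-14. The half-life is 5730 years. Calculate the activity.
A = λN = 4.839e13 decays/year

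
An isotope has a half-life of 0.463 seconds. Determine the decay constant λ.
λ = ln(2)/t½ = 1.497 second⁻¹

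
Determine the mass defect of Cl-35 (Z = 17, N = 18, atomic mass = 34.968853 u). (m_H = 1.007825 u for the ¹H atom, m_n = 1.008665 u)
Δm = Z·m_H + N·m_n − M = 0.3201 u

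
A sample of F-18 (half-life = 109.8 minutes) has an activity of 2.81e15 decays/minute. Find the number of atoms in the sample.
N = A/λ = 4.451e17 atoms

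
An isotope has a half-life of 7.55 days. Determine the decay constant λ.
λ = ln(2)/t½ = 0.09181 day⁻¹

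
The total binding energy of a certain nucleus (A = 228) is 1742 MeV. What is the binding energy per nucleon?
B.E./A = 1742/228 = 7.64 MeV/nucleon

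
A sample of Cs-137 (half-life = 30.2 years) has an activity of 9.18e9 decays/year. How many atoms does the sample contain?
N = A/λ = 4e11 atoms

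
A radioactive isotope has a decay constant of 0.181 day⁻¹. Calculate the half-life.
t½ = ln(2)/λ = 3.83 days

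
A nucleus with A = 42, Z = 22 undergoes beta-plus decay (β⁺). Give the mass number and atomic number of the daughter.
Daughter: A = 42, Z = 21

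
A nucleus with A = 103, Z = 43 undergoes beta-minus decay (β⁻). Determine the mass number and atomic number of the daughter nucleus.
Daughter: A = 103, Z = 44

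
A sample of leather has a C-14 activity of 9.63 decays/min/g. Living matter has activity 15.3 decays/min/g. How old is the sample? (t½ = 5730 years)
Age = t½ × log₂(A₀/A) = 3827 years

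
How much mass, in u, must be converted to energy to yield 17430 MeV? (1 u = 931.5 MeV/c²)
m = E/c² = 18.71 u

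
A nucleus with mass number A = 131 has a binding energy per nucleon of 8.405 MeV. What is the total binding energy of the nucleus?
B.E. = 8.405 × 131 = 1101 MeV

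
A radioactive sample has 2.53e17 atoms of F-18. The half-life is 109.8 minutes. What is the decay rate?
A = λN = 1.597e15 decays/minute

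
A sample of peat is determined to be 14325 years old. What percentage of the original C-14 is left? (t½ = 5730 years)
N/N₀ = (1/2)^(t/t½) = 0.1768 = 17.7%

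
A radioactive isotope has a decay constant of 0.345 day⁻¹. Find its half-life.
t½ = ln(2)/λ = 2.009 days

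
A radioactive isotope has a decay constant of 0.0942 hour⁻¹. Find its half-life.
t½ = ln(2)/λ = 7.358 hours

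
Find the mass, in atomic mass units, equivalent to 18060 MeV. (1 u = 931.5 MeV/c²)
m = E/c² = 19.39 u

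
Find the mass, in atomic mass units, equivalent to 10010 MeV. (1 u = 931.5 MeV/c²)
m = E/c² = 10.75 u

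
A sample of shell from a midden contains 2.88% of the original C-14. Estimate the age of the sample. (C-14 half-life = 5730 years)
Age = t½ × log₂(1/ratio) = 29320 years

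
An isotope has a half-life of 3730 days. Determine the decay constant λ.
λ = ln(2)/t½ = 1.858e-4 day⁻¹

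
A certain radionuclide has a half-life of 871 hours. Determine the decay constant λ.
λ = ln(2)/t½ = 7.958e-4 hour⁻¹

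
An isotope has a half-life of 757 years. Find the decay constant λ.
λ = ln(2)/t½ = 9.157e-4 year⁻¹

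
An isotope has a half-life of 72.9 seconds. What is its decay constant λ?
λ = ln(2)/t½ = 0.009508 second⁻¹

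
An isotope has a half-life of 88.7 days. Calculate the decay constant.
λ = ln(2)/t½ = 0.007815 day⁻¹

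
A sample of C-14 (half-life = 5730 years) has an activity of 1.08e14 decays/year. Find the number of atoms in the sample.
N = A/λ = 8.928e17 atoms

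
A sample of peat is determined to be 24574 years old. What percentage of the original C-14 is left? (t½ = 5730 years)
N/N₀ = (1/2)^(t/t½) = 0.05117 = 5.12%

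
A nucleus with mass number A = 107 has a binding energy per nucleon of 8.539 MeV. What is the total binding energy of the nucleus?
B.E. = 8.539 × 107 = 913.7 MeV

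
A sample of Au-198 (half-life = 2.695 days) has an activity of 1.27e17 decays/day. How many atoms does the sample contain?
N = A/λ = 4.938e17 atoms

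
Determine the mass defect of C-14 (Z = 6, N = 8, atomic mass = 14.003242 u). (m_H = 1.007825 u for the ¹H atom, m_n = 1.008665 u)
Δm = Z·m_H + N·m_n − M = 0.113 u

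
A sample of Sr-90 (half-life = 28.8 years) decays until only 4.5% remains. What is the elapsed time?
t = t½ × log₂(N₀/N) = 128.8 years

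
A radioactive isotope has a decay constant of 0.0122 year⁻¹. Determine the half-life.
t½ = ln(2)/λ = 56.82 years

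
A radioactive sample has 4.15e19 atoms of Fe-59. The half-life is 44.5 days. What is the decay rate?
A = λN = 6.464e17 decays/day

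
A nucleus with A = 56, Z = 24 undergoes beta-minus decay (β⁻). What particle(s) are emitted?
β⁻: electron (e⁻) + antineutrino (ν̄ₑ)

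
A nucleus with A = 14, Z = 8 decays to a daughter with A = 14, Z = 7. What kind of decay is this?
ΔA = 0, ΔZ = -1 ⇒ beta-plus decay (β⁺) or electron capture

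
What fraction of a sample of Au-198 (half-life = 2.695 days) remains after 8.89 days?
N/N₀ = (1/2)^(t/t½) = 0.1016 = 10.2%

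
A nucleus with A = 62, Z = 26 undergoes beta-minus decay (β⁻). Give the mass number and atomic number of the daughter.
Daughter: A = 62, Z = 27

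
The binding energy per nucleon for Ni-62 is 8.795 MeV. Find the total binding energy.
B.E. = 8.795 × 62 = 545.3 MeV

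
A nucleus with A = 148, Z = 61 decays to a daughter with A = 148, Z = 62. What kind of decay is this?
ΔA = 0, ΔZ = +1 ⇒ beta-minus decay (β⁻)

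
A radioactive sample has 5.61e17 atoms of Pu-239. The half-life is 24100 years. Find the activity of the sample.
A = λN = 1.614e13 decays/year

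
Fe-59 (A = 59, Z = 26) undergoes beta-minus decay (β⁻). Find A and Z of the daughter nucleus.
Daughter: A = 59, Z = 27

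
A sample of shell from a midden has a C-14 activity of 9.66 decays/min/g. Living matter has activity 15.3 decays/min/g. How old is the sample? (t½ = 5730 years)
Age = t½ × log₂(A₀/A) = 3801 years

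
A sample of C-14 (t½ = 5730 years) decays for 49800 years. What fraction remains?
N/N₀ = (1/2)^(t/t½) = 0.002419 = 0.242%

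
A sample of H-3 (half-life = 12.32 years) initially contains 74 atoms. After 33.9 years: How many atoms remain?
N = N₀(1/2)^(t/t½) = 10.99 atoms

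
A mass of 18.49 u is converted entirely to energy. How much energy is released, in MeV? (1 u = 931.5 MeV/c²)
E = mc² = 17220 MeV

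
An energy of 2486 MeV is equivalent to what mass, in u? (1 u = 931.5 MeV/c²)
m = E/c² = 2.669 u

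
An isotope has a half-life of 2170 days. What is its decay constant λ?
λ = ln(2)/t½ = 3.194e-4 day⁻¹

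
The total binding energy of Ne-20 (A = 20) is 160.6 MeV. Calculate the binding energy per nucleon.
B.E./A = 160.6/20 = 8.03 MeV/nucleon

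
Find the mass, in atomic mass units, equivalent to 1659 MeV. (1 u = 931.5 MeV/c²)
m = E/c² = 1.781 u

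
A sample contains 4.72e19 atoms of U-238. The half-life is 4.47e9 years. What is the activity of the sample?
A = λN = 7.319e9 decays/year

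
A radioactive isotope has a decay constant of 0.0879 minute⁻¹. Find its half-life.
t½ = ln(2)/λ = 7.886 minutes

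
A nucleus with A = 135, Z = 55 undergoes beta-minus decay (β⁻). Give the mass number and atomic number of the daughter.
Daughter: A = 135, Z = 56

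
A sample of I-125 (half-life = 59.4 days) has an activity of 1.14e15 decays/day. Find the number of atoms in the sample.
N = A/λ = 9.769e16 atoms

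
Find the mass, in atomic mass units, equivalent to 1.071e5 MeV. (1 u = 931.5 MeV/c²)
m = E/c² = 115 u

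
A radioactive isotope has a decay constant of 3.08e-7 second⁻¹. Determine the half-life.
t½ = ln(2)/λ = 2.25e6 seconds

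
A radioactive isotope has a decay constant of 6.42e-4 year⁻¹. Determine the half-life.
t½ = ln(2)/λ = 1080 years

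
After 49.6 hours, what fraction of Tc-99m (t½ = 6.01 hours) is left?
N/N₀ = (1/2)^(t/t½) = 0.003278 = 0.328%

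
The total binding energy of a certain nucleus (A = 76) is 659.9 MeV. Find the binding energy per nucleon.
B.E./A = 659.9/76 = 8.683 MeV/nucleon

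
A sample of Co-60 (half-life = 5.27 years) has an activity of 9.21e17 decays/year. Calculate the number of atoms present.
N = A/λ = 7.002e18 atoms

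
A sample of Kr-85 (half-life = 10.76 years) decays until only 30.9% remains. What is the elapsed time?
t = t½ × log₂(N₀/N) = 18.23 years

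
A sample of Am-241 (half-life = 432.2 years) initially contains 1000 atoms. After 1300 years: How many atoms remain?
N = N₀(1/2)^(t/t½) = 124.3 atoms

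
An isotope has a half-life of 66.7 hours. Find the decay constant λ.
λ = ln(2)/t½ = 0.01039 hour⁻¹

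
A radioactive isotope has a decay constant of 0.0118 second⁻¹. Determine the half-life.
t½ = ln(2)/λ = 58.74 seconds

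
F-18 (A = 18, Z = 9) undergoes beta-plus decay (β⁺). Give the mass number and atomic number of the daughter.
Daughter: A = 18, Z = 8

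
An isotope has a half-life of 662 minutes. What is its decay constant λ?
λ = ln(2)/t½ = 0.001047 minute⁻¹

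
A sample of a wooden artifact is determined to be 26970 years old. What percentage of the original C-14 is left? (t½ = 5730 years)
N/N₀ = (1/2)^(t/t½) = 0.03829 = 3.83%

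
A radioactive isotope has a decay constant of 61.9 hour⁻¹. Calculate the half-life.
t½ = ln(2)/λ = 0.0112 hours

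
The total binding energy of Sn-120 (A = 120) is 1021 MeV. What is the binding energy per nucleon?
B.E./A = 1021/120 = 8.508 MeV/nucleon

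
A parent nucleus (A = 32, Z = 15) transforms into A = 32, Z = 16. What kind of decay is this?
ΔA = 0, ΔZ = +1 ⇒ beta-minus decay (β⁻)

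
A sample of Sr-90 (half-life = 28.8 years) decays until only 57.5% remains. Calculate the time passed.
t = t½ × log₂(N₀/N) = 22.99 years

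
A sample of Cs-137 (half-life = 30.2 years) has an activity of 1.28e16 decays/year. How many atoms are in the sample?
N = A/λ = 5.577e17 atoms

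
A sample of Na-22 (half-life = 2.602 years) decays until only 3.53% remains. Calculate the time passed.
t = t½ × log₂(N₀/N) = 12.55 years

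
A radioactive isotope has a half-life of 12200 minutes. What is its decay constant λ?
λ = ln(2)/t½ = 5.682e-5 minute⁻¹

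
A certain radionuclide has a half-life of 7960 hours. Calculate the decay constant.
λ = ln(2)/t½ = 8.708e-5 hour⁻¹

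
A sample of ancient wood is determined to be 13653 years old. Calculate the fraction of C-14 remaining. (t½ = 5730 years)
N/N₀ = (1/2)^(t/t½) = 0.1917 = 19.2%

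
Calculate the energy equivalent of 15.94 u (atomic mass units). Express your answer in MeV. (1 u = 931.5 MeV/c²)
E = mc² = 14850 MeV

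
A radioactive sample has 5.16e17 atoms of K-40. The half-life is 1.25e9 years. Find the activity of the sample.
A = λN = 2.861e8 decays/year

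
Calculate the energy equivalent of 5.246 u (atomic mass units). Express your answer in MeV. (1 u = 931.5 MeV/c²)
E = mc² = 4887 MeV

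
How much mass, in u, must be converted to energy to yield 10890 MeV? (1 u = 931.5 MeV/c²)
m = E/c² = 11.69 u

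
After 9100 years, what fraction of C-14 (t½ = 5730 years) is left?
N/N₀ = (1/2)^(t/t½) = 0.3326 = 33.3%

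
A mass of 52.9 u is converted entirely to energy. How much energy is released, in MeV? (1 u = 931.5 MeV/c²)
E = mc² = 49280 MeV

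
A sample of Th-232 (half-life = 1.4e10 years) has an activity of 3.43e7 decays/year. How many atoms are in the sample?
N = A/λ = 6.928e17 atoms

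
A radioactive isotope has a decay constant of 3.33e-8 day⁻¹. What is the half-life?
t½ = ln(2)/λ = 2.082e7 days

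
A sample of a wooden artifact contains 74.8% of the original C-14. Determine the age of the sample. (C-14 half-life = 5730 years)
Age = t½ × log₂(1/ratio) = 2400 years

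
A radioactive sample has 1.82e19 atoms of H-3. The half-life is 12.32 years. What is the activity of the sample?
A = λN = 1.024e18 decays/year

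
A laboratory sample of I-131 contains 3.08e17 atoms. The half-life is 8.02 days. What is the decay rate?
A = λN = 2.662e16 decays/day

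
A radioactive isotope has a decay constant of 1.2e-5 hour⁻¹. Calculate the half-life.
t½ = ln(2)/λ = 57760 hours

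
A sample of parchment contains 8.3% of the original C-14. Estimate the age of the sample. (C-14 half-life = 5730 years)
Age = t½ × log₂(1/ratio) = 20570 years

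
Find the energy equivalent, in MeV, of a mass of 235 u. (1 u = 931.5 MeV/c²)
E = mc² = 2.189e5 MeV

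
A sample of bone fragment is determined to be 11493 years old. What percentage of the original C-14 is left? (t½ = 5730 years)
N/N₀ = (1/2)^(t/t½) = 0.249 = 24.9%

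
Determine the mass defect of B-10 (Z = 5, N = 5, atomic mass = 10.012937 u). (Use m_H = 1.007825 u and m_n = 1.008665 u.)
Δm = Z·m_H + N·m_n − M = 0.06951 u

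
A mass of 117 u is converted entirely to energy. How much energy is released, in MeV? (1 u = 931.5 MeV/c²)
E = mc² = 1.09e5 MeV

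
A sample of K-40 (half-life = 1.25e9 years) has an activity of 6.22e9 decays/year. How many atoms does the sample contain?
N = A/λ = 1.122e19 atoms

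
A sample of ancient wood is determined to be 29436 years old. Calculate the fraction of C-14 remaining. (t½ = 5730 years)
N/N₀ = (1/2)^(t/t½) = 0.02842 = 2.84%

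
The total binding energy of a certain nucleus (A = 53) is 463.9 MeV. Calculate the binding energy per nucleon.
B.E./A = 463.9/53 = 8.753 MeV/nucleon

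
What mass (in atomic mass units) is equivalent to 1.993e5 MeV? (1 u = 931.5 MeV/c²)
m = E/c² = 214 u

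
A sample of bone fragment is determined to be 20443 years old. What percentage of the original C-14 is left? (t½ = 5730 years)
N/N₀ = (1/2)^(t/t½) = 0.08434 = 8.43%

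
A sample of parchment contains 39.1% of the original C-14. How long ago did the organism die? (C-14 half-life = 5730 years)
Age = t½ × log₂(1/ratio) = 7763 years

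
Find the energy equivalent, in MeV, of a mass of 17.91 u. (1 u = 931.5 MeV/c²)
E = mc² = 16680 MeV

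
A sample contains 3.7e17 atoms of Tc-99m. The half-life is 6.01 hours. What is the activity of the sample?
A = λN = 4.267e16 decays/hour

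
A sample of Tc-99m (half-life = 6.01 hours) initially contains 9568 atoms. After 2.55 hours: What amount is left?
N = N₀(1/2)^(t/t½) = 7130 atoms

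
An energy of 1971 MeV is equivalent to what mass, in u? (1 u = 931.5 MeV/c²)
m = E/c² = 2.116 u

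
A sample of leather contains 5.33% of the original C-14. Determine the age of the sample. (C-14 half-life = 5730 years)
Age = t½ × log₂(1/ratio) = 24240 years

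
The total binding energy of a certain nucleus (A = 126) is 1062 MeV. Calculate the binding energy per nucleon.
B.E./A = 1062/126 = 8.429 MeV/nucleon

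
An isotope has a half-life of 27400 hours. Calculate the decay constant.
λ = ln(2)/t½ = 2.53e-5 hour⁻¹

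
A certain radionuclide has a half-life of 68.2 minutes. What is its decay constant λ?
λ = ln(2)/t½ = 0.01016 minute⁻¹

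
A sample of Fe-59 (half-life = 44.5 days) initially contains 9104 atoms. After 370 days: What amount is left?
N = N₀(1/2)^(t/t½) = 28.59 atoms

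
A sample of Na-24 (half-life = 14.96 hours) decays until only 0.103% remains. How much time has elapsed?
t = t½ × log₂(N₀/N) = 148.5 hours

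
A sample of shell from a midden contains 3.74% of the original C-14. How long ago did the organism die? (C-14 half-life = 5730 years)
Age = t½ × log₂(1/ratio) = 27160 years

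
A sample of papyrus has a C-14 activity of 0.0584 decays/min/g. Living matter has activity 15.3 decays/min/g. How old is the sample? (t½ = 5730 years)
Age = t½ × log₂(A₀/A) = 46030 years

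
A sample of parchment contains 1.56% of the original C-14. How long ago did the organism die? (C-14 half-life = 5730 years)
Age = t½ × log₂(1/ratio) = 34390 years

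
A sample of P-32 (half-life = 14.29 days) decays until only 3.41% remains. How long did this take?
t = t½ × log₂(N₀/N) = 69.65 days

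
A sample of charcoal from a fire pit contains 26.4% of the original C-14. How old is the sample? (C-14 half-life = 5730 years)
Age = t½ × log₂(1/ratio) = 11010 years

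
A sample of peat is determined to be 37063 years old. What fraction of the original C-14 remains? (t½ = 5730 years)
N/N₀ = (1/2)^(t/t½) = 0.01129 = 1.13%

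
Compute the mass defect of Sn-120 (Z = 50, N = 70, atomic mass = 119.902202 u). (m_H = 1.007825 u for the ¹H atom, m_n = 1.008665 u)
Δm = Z·m_H + N·m_n − M = 1.096 u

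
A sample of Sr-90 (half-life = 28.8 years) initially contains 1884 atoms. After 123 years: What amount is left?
N = N₀(1/2)^(t/t½) = 97.6 atoms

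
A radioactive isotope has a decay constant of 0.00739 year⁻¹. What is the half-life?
t½ = ln(2)/λ = 93.8 years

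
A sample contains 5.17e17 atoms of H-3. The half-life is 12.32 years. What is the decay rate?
A = λN = 2.909e16 decays/year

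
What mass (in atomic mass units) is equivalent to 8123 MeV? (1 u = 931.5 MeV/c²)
m = E/c² = 8.72 u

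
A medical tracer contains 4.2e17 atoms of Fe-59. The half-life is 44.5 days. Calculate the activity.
A = λN = 6.542e15 decays/day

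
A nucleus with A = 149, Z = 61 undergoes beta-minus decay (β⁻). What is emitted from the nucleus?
β⁻: electron (e⁻) + antineutrino (ν̄ₑ)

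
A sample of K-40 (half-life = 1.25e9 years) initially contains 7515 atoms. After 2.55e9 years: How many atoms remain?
N = N₀(1/2)^(t/t½) = 1827 atoms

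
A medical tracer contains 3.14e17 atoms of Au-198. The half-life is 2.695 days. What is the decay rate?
A = λN = 8.076e16 decays/day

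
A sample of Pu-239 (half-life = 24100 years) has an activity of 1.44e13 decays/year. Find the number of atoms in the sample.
N = A/λ = 5.007e17 atoms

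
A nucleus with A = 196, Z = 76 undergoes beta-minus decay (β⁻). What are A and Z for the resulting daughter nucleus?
Daughter: A = 196, Z = 77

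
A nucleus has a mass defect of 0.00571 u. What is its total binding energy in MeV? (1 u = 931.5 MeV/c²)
B.E. = Δm × 931.5 = 5.319 MeV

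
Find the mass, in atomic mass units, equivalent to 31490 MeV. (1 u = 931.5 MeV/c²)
m = E/c² = 33.81 u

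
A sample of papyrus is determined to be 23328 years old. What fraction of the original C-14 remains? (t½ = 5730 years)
N/N₀ = (1/2)^(t/t½) = 0.05949 = 5.95%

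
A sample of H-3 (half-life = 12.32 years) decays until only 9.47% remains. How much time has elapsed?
t = t½ × log₂(N₀/N) = 41.89 years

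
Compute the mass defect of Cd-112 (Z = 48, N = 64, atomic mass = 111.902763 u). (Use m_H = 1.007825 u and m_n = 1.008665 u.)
Δm = Z·m_H + N·m_n − M = 1.027 u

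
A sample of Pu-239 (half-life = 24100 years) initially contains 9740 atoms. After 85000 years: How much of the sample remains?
N = N₀(1/2)^(t/t½) = 845 atoms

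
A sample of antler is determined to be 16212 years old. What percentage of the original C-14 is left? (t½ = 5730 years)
N/N₀ = (1/2)^(t/t½) = 0.1407 = 14.1%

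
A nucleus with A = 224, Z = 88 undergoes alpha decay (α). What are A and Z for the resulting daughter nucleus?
Daughter: A = 220, Z = 86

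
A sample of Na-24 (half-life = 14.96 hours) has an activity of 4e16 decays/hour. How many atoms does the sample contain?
N = A/λ = 8.633e17 atoms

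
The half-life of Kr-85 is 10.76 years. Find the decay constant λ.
λ = ln(2)/t½ = 0.06442 year⁻¹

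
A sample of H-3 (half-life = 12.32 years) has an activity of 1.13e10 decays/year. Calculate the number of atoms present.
N = A/λ = 2.008e11 atoms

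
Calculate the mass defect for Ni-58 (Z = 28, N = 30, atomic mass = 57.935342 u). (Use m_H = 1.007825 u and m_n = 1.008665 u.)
Δm = Z·m_H + N·m_n − M = 0.5437 u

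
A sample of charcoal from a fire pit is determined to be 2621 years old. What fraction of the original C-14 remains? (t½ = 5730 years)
N/N₀ = (1/2)^(t/t½) = 0.7283 = 72.8%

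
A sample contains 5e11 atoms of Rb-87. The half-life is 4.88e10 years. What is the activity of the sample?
A = λN = 7.102 decays/year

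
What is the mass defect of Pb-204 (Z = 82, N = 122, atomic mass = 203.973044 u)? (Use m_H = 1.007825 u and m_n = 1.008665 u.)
Δm = Z·m_H + N·m_n − M = 1.726 u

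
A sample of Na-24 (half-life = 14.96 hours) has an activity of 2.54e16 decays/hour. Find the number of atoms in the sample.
N = A/λ = 5.482e17 atoms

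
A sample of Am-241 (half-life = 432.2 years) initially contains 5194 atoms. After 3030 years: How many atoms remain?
N = N₀(1/2)^(t/t½) = 40.28 atoms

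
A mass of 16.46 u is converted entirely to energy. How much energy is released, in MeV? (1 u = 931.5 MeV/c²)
E = mc² = 15330 MeV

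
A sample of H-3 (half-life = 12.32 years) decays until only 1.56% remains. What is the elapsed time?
t = t½ × log₂(N₀/N) = 73.95 years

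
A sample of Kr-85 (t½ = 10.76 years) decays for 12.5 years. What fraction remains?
N/N₀ = (1/2)^(t/t½) = 0.447 = 44.7%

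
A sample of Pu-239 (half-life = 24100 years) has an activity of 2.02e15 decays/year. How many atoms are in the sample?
N = A/λ = 7.023e19 atoms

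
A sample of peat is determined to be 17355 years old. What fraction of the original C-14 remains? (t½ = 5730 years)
N/N₀ = (1/2)^(t/t½) = 0.1225 = 12.3%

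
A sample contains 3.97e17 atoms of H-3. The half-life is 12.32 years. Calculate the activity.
A = λN = 2.234e16 decays/year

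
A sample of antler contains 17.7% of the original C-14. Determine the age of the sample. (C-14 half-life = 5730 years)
Age = t½ × log₂(1/ratio) = 14310 years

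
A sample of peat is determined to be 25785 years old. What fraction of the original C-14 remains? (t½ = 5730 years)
N/N₀ = (1/2)^(t/t½) = 0.04419 = 4.42%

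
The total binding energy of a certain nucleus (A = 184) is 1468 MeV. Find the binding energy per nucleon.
B.E./A = 1468/184 = 7.978 MeV/nucleon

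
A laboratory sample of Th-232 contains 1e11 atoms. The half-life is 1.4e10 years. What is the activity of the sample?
A = λN = 4.951 decays/year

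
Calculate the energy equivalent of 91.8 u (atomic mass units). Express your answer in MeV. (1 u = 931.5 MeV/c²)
E = mc² = 85510 MeV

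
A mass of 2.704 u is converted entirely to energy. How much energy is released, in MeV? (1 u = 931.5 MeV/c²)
E = mc² = 2519 MeV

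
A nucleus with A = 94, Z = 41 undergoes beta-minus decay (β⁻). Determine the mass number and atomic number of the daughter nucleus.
Daughter: A = 94, Z = 42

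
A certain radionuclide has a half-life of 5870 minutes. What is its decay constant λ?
λ = ln(2)/t½ = 1.181e-4 minute⁻¹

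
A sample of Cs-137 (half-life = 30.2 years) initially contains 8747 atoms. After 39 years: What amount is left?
N = N₀(1/2)^(t/t½) = 3574 atoms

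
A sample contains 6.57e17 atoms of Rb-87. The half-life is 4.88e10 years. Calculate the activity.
A = λN = 9.332e6 decays/year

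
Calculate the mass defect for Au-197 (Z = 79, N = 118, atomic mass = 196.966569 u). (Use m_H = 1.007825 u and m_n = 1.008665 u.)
Δm = Z·m_H + N·m_n − M = 1.674 u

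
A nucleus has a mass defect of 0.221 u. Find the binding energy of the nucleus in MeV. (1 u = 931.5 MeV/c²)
B.E. = Δm × 931.5 = 205.9 MeV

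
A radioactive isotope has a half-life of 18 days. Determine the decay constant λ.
λ = ln(2)/t½ = 0.03851 day⁻¹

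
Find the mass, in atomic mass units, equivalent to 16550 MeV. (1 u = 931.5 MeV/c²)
m = E/c² = 17.77 u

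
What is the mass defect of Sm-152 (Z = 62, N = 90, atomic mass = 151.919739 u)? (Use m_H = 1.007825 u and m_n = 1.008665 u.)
Δm = Z·m_H + N·m_n − M = 1.345 u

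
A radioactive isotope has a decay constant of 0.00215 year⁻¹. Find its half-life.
t½ = ln(2)/λ = 322.4 years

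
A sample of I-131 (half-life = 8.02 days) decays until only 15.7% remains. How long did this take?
t = t½ × log₂(N₀/N) = 21.42 days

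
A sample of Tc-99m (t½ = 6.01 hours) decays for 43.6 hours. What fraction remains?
N/N₀ = (1/2)^(t/t½) = 0.006549 = 0.655%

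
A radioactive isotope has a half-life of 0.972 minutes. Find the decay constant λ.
λ = ln(2)/t½ = 0.7131 minute⁻¹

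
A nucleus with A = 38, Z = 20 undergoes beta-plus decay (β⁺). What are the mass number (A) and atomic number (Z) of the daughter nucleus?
Daughter: A = 38, Z = 19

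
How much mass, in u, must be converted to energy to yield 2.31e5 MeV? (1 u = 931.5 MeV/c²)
m = E/c² = 248 u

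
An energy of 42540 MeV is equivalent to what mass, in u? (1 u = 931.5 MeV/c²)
m = E/c² = 45.67 u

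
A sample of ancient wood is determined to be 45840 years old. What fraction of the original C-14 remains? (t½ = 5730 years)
N/N₀ = (1/2)^(t/t½) = 0.003906 = 0.391%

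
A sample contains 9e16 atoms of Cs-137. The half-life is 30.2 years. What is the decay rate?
A = λN = 2.066e15 decays/year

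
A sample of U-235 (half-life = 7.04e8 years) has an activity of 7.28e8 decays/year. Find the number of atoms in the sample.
N = A/λ = 7.394e17 atoms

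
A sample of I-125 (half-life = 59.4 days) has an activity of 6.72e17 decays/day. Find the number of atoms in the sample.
N = A/λ = 5.759e19 atoms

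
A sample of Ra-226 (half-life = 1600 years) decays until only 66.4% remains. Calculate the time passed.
t = t½ × log₂(N₀/N) = 945.2 years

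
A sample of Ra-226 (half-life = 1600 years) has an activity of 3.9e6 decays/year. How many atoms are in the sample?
N = A/λ = 9.002e9 atoms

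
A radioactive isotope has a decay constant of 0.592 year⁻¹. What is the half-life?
t½ = ln(2)/λ = 1.171 years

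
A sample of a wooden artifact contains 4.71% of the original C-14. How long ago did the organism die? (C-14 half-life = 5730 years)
Age = t½ × log₂(1/ratio) = 25260 years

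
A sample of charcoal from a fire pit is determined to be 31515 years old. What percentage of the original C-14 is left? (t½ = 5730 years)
N/N₀ = (1/2)^(t/t½) = 0.0221 = 2.21%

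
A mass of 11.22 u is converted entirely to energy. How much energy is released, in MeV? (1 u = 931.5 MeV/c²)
E = mc² = 10450 MeV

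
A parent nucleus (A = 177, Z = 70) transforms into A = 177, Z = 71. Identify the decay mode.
ΔA = 0, ΔZ = +1 ⇒ beta-minus decay (β⁻)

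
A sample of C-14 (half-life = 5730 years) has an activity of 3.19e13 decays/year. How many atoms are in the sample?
N = A/λ = 2.637e17 atoms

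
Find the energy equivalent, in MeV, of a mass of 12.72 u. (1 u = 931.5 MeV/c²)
E = mc² = 11850 MeV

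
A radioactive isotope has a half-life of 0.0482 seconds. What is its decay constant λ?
λ = ln(2)/t½ = 14.38 second⁻¹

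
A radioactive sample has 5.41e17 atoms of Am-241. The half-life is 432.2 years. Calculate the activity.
A = λN = 8.676e14 decays/year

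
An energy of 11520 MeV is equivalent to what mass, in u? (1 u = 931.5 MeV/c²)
m = E/c² = 12.37 u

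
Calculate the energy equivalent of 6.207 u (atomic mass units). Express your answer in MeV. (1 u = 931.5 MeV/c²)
E = mc² = 5782 MeV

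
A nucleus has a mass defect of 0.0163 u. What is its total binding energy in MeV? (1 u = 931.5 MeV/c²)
B.E. = Δm × 931.5 = 15.18 MeV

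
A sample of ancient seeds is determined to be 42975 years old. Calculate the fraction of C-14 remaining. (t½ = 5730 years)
N/N₀ = (1/2)^(t/t½) = 0.005524 = 0.552%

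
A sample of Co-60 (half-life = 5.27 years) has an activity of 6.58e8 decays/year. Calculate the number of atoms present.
N = A/λ = 5.003e9 atoms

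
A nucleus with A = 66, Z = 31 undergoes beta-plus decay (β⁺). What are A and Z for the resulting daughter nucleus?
Daughter: A = 66, Z = 30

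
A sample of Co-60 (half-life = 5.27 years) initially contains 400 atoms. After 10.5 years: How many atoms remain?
N = N₀(1/2)^(t/t½) = 100.5 atoms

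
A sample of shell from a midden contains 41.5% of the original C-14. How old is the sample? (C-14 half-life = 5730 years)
Age = t½ × log₂(1/ratio) = 7270 years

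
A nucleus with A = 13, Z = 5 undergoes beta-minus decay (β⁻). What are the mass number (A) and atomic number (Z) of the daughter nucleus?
Daughter: A = 13, Z = 6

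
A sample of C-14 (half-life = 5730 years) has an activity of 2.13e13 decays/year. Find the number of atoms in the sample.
N = A/λ = 1.761e17 atoms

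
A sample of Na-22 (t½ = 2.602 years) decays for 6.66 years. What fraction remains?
N/N₀ = (1/2)^(t/t½) = 0.1696 = 17%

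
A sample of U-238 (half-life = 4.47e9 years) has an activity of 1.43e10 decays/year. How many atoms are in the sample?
N = A/λ = 9.222e19 atoms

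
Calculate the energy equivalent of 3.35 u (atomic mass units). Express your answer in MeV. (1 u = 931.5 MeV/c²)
E = mc² = 3121 MeV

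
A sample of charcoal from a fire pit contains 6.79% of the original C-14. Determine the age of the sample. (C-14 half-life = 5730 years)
Age = t½ × log₂(1/ratio) = 22230 years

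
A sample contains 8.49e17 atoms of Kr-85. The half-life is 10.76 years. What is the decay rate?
A = λN = 5.469e16 decays/year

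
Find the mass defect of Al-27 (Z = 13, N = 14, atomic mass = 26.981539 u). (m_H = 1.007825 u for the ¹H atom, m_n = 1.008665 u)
Δm = Z·m_H + N·m_n − M = 0.2415 u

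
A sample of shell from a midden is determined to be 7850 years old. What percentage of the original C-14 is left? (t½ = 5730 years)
N/N₀ = (1/2)^(t/t½) = 0.3869 = 38.7%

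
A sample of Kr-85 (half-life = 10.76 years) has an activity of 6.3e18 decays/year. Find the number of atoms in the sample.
N = A/λ = 9.78e19 atoms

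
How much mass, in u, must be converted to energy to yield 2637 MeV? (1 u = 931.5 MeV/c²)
m = E/c² = 2.831 u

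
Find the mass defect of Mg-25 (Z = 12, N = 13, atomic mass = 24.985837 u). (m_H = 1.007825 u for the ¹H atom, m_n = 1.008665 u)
Δm = Z·m_H + N·m_n − M = 0.2207 u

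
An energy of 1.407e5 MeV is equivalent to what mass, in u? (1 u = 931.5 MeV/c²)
m = E/c² = 151 u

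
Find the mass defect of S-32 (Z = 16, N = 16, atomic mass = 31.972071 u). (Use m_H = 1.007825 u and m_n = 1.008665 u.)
Δm = Z·m_H + N·m_n − M = 0.2918 u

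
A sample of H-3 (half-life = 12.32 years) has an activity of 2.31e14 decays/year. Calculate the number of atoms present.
N = A/λ = 4.106e15 atoms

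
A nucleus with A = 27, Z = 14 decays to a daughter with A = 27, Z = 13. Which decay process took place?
ΔA = 0, ΔZ = -1 ⇒ beta-plus decay (β⁺) or electron capture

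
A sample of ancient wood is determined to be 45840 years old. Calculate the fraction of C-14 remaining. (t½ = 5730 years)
N/N₀ = (1/2)^(t/t½) = 0.003906 = 0.391%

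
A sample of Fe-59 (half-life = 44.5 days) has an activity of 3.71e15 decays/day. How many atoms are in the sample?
N = A/λ = 2.382e17 atoms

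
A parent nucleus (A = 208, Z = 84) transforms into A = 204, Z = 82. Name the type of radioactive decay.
ΔA = -4, ΔZ = -2 ⇒ alpha decay (α)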